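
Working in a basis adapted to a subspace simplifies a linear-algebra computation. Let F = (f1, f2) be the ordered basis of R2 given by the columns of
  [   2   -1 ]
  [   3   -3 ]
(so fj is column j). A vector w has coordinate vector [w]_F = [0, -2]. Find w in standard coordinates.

[2, 6]

By definition w = 0·f1 - 2f2.
Summing componentwise gives [2, 6].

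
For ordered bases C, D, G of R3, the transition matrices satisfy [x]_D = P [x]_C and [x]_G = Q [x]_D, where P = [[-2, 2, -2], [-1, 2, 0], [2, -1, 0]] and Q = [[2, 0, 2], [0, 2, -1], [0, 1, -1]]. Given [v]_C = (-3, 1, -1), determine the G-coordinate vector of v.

(6, 17, 12)

First [v]_D = P [v]_C = (10, 5, -7).
Then [v]_G = Q [v]_D = (6, 17, 12).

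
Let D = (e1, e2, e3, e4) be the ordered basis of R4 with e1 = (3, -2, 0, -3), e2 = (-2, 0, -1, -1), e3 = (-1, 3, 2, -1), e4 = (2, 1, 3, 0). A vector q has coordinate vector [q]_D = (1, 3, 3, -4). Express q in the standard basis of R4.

By definition q = e1 + 3e2 + 3e3 - 4e4.
Summing componentwise gives (-14, 3, -9, -9).

(-14, 3, -9, -9)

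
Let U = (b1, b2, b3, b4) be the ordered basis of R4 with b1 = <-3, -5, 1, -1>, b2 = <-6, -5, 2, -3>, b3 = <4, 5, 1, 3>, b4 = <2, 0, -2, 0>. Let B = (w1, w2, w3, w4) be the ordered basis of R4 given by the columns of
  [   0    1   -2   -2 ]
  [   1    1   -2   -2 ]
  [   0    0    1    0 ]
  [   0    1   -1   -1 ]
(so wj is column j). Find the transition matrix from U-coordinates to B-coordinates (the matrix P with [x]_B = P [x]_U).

Let M have columns bj and N have columns wj. Then for every x, N [x]_B = x = M [x]_U, so P = N^(-1) M.
Since det N = -1, N^(-1) has integer entries; multiplying gives P = [[-2, 1, 1, -2], [1, 0, 2, -2], [1, 2, 1, -2], [1, 1, -2, 0]].

[[-2, 1, 1, -2], [1, 0, 2, -2], [1, 2, 1, -2], [1, 1, -2, 0]]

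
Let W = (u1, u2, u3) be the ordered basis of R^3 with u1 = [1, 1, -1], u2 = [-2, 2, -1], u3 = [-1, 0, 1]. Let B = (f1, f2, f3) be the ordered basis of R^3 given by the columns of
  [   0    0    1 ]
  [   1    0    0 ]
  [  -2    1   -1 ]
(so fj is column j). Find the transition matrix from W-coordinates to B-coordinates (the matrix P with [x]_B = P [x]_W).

Column j of P is [uj]_B, since P maps W-coordinates to B-coordinates.
Expressing u1 in B: u1 = f1 + 2f2 + f3, so column 1 of P is [1, 2, 1].
Doing the same for each uj gives P = [[1, 2, 0], [2, 1, 0], [1, -2, -1]].

[[1, 2, 0], [2, 1, 0], [1, -2, -1]]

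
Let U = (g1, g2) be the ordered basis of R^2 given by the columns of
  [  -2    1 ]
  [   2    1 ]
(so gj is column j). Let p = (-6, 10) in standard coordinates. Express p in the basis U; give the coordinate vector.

[p]_U is the unique c with M c = p, where M has columns g1, g2.
System: -2c_1 + c_2 = -6, 2c_1 + c_2 = 10; solving gives c_1 = 4, c_2 = 2.
Check: 4g1 + 2g2 = (-6, 10).

(4, 2)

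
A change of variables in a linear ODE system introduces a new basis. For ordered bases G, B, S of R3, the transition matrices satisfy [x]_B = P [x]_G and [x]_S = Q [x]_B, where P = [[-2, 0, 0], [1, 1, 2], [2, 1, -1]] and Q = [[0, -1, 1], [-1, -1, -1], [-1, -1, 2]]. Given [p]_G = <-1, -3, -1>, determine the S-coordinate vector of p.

Composing the changes, [p]_S = Q P [p]_G.
Q P = [[1, 0, -3], [-1, -2, -1], [5, 1, -4]]; applying this to <-1, -3, -1> gives <2, 8, -4>.

<2, 8, -4>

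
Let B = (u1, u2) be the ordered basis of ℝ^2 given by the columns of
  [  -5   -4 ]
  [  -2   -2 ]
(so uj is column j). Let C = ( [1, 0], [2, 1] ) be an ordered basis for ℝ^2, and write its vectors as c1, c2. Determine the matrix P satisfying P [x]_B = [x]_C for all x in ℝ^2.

Let M have columns uj and N have columns cj. Then for every x, N [x]_C = x = M [x]_B, so P = N^(-1) M.
Since det N = 1, N^(-1) has integer entries; multiplying gives P = [[-1, 0], [-2, -2]].

[[-1, 0], [-2, -2]]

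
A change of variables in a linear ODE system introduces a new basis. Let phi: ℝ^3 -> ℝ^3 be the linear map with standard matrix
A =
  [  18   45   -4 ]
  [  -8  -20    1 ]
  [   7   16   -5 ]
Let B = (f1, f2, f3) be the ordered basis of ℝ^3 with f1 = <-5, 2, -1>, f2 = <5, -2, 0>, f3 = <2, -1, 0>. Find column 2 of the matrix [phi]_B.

<-3, -3, 0>

Column 2 of [phi]_B is the B-coordinate vector of phi(f2).
In standard coordinates phi(f2) = A f2 = <0, 0, 3>.
Converting to B: <0, 0, 3> = -3f1 - 3f2 + 0·f3, so the coordinate vector is <-3, -3, 0>.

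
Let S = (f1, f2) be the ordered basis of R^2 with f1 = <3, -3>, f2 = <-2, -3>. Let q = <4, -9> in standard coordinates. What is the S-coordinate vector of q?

<2, 1>

We seek scalars with c_1 f1 + c_2 f2 = q; equivalently solve M c = q where the columns of M are f1, f2.
System: 3c_1 - 2c_2 = 4, -3c_1 - 3c_2 = -9; solving gives c_1 = 2, c_2 = 1.
Check: 2f1 + f2 = <4, -9>.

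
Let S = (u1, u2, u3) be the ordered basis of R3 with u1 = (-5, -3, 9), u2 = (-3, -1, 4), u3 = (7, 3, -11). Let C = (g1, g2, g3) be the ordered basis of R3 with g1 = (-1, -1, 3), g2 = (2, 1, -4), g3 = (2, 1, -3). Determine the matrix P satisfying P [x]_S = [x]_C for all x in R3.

[[1, -1, 1], [0, -1, 2], [-2, -1, 2]]

Column j of P is [uj]_C, since P maps S-coordinates to C-coordinates.
Expressing u1 in C: u1 = g1 + 0·g2 - 2g3, so column 1 of P is (1, 0, -2).
Doing the same for each uj gives P = [[1, -1, 1], [0, -1, 2], [-2, -1, 2]].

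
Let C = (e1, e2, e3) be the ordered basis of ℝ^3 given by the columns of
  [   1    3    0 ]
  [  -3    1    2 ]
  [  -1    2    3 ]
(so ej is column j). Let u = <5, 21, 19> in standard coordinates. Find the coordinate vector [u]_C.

Write u = c_1 e1 + ... + c_3 e3 and solve for the c_i.
Gaussian elimination on [M | u] yields c = (-4, 3, 3).
Check: -4e1 + 3e2 + 3e3 = <5, 21, 19>.

<-4, 3, 3>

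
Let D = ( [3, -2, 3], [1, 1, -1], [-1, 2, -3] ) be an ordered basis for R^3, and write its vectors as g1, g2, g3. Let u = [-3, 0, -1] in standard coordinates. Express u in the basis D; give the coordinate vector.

[u]_D is the unique c with M c = u, where M has columns g1, ..., g3.
Solving this 3x3 system gives c = (0, -2, 1).
Check: 0·g1 - 2g2 + g3 = [-3, 0, -1].

[0, -2, 1]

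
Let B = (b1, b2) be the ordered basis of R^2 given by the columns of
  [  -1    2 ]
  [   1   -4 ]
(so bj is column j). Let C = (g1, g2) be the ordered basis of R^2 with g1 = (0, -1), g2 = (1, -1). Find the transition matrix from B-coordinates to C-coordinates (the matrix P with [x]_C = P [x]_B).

[[0, 2], [-1, 2]]

Let M have columns bj and N have columns gj. Then for every x, N [x]_C = x = M [x]_B, so P = N^(-1) M.
Since det N = 1, N^(-1) has integer entries; multiplying gives P = [[0, 2], [-1, 2]].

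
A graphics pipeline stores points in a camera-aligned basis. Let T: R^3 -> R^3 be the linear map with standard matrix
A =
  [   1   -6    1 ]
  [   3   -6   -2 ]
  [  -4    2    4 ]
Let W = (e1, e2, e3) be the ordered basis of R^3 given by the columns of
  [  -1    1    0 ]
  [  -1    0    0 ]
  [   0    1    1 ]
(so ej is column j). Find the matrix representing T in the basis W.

[[-3, -1, 2], [2, 1, 3], [0, -1, 1]]

The j-th column of [T]_W is [T(ej)]_W.
T(e1) = A e1 = [5, 3, 2] = -3e1 + 2e2 + 0·e3, so column 1 is [-3, 2, 0].
Repeating for e2, e3 and assembling the columns gives [[-3, -1, 2], [2, 1, 3], [0, -1, 1]].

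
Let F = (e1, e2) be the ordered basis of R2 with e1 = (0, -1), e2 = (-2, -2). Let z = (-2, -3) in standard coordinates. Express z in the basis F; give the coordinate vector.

Write z = c_1 e1 + c_2 e2 and solve for the c_i.
System: 0c_1 - 2c_2 = -2, -c_1 - 2c_2 = -3; solving gives c_1 = 1, c_2 = 1.
Check: e1 + e2 = (-2, -3).

(1, 1)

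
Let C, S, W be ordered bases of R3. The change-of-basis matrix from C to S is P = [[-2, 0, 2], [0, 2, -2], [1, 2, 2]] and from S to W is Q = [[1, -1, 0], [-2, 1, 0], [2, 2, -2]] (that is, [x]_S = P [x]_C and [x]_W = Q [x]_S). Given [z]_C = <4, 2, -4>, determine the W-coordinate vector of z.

First [z]_S = P [z]_C = <-16, 12, 0>.
Then [z]_W = Q [z]_S = <-28, 44, -8>.

<-28, 44, -8>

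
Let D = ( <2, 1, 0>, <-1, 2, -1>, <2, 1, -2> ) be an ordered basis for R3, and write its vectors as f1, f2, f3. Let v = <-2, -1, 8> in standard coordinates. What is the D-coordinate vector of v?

<3, 0, -4>

[v]_D is the unique c with M c = v, where M has columns f1, ..., f3.
Solving this 3x3 system gives c = (3, 0, -4).
Check: 3f1 + 0·f2 - 4f3 = <-2, -1, 8>.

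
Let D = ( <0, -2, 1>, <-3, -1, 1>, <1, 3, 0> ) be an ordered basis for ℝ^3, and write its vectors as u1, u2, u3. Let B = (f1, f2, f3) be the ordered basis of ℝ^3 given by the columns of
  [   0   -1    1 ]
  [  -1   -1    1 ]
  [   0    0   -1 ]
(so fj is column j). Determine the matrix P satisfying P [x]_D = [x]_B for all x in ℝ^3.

[[2, -2, -2], [-1, 2, -1], [-1, -1, 0]]

Column j of P is [uj]_B, since P maps D-coordinates to B-coordinates.
Expressing u1 in B: u1 = 2f1 - f2 - f3, so column 1 of P is <2, -1, -1>.
Doing the same for each uj gives P = [[2, -2, -2], [-1, 2, -1], [-1, -1, 0]].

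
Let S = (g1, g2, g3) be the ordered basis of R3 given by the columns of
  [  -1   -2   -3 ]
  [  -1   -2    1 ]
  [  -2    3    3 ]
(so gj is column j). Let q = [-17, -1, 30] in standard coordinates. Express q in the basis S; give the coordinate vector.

[-3, 4, 4]

[q]_S is the unique c with M c = q, where M has columns g1, ..., g3.
Gaussian elimination on [M | q] yields c = (-3, 4, 4).
Check: -3g1 + 4g2 + 4g3 = [-17, -1, 30].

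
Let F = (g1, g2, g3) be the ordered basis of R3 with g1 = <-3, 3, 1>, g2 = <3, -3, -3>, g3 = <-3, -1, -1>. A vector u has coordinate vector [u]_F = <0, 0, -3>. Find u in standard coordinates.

By definition u = 0·g1 + 0·g2 - 3g3.
Summing componentwise gives <9, 3, 3>.

<9, 3, 3>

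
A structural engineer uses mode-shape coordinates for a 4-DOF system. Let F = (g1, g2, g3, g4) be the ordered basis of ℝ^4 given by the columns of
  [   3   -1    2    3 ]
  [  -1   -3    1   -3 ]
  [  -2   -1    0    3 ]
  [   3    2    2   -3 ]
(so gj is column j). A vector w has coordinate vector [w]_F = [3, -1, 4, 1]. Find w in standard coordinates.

[21, 1, -2, 12]

By definition w = 3g1 - g2 + 4g3 + g4.
Summing componentwise gives [21, 1, -2, 12].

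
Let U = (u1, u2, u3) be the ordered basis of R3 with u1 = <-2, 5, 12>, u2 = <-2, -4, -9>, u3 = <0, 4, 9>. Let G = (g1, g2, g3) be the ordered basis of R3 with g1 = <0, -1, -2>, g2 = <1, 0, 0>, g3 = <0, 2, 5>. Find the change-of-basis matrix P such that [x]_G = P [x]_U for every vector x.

Take x = uj: its U-coordinates are the j-th standard unit vector, so P e_j — column j of P — equals [uj]_G.
u1 = -g1 - 2g2 + 2g3, giving column 1 = <-1, -2, 2>; repeating for each j gives P = [[-1, 2, -2], [-2, -2, 0], [2, -1, 1]].

[[-1, 2, -2], [-2, -2, 0], [2, -1, 1]]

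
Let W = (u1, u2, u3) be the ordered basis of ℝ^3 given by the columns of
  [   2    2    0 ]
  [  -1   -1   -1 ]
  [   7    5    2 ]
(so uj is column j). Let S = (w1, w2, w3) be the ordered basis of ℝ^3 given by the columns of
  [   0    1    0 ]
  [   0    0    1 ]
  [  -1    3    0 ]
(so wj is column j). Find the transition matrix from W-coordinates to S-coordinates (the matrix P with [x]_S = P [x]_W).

Column j of P is [uj]_S, since P maps W-coordinates to S-coordinates.
Expressing u1 in S: u1 = -w1 + 2w2 - w3, so column 1 of P is [-1, 2, -1].
Doing the same for each uj gives P = [[-1, 1, -2], [2, 2, 0], [-1, -1, -1]].

[[-1, 1, -2], [2, 2, 0], [-1, -1, -1]]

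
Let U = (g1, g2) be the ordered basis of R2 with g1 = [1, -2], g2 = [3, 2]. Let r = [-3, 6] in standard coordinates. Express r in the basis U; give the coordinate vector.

[-3, 0]

Write r = c_1 g1 + c_2 g2 and solve for the c_i.
System: c_1 + 3c_2 = -3, -2c_1 + 2c_2 = 6; solving gives c_1 = -3, c_2 = 0.
Check: -3g1 + 0·g2 = [-3, 6].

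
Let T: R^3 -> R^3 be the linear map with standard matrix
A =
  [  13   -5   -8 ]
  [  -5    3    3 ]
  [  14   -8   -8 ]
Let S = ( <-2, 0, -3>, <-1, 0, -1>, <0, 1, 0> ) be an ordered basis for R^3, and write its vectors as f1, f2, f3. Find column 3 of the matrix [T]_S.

<3, -1, 3>

Compute T(f3) = A f3 = <-5, 3, -8> in standard coordinates.
Then write this in S-coordinates: solve for y in y_1 f1 + ... + y_3 f3 = <-5, 3, -8>.
This gives y = <3, -1, 3>, which is column 3 of [T]_S.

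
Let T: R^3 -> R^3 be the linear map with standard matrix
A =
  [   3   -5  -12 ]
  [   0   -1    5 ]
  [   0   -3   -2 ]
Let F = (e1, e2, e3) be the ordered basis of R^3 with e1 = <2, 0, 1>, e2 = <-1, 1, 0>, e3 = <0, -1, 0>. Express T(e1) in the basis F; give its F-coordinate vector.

<-2, 2, -3>

Column 1 of [T]_F is the F-coordinate vector of T(e1).
In standard coordinates T(e1) = A e1 = <-6, 5, -2>.
Converting to F: <-6, 5, -2> = -2e1 + 2e2 - 3e3, so the coordinate vector is <-2, 2, -3>.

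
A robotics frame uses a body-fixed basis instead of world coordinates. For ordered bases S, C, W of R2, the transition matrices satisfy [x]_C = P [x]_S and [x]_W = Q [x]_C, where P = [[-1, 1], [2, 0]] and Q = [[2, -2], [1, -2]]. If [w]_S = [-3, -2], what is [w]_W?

Apply P to get C-coordinates [1, -6], then Q to get W-coordinates.
The result is [w]_W = [14, 13].

[14, 13]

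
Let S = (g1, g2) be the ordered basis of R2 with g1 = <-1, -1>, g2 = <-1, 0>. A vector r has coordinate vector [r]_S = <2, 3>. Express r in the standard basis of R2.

<-5, -2>

The coordinates say r = 2g1 + 3g2; adding the scaled basis vectors gives <-5, -2>.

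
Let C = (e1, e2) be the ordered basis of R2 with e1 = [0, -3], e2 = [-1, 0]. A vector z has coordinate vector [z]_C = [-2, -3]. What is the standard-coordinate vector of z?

The coordinates say z = -2e1 - 3e2; adding the scaled basis vectors gives [3, 6].

[3, 6]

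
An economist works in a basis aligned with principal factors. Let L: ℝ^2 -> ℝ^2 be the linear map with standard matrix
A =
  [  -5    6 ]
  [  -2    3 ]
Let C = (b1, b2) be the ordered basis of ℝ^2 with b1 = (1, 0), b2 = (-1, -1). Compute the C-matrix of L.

[[-3, 0], [2, 1]]

Let P have columns b1, b2. Then [L]_C = P^(-1) A P.
Here det P = -1, so P^(-1) is integer; computing A P first and then P^(-1)(A P) gives [[-3, 0], [2, 1]].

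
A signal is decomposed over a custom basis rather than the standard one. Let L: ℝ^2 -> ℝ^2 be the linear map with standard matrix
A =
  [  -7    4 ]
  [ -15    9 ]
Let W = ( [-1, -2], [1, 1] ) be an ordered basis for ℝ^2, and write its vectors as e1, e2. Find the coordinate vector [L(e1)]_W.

Compute L(e1) = A e1 = [-1, -3] in standard coordinates.
Then write this in W-coordinates: solve for y in y_1 e1 + y_2 e2 = [-1, -3].
This gives y = [2, 1], which is column 1 of [L]_W.

[2, 1]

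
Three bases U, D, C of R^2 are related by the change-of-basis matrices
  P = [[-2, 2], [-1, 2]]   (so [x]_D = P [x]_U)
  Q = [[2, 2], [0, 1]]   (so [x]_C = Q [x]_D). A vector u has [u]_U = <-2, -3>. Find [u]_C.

Composing the changes, [u]_C = Q P [u]_U.
Q P = [[-6, 8], [-1, 2]]; applying this to <-2, -3> gives <-12, -4>.

<-12, -4>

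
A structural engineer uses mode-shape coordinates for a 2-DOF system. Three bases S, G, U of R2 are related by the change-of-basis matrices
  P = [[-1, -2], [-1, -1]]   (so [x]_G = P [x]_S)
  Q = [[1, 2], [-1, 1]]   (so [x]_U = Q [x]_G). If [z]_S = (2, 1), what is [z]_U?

Apply P to get G-coordinates (-4, -3), then Q to get U-coordinates.
The result is [z]_U = (-10, 1).

(-10, 1)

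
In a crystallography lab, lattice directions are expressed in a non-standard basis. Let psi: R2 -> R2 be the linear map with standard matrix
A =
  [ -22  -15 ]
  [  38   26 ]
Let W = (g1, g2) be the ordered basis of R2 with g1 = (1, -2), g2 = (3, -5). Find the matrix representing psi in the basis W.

[[2, 3], [2, 2]]

With P the matrix whose columns are g1, g2, [psi]_W = P^(-1) A P.
Column by column: psi(g1) = A g1 = (8, -14); its W-coordinates (2, 2) give column 1.
Continuing for each basis vector yields [psi]_W = [[2, 3], [2, 2]].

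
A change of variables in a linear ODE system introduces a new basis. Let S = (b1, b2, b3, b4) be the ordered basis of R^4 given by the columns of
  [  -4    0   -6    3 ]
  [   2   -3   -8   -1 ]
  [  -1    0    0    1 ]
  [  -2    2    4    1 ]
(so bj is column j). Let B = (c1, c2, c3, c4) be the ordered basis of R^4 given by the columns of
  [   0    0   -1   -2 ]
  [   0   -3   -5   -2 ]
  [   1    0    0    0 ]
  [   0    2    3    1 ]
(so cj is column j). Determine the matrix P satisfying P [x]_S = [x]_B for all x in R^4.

[[-1, 0, 0, 1], [-2, 1, -2, 0], [0, 0, 2, 1], [2, 0, 2, -2]]

Let M have columns bj and N have columns cj. Then for every x, N [x]_B = x = M [x]_S, so P = N^(-1) M.
Since det N = -1, N^(-1) has integer entries; multiplying gives P = [[-1, 0, 0, 1], [-2, 1, -2, 0], [0, 0, 2, 1], [2, 0, 2, -2]].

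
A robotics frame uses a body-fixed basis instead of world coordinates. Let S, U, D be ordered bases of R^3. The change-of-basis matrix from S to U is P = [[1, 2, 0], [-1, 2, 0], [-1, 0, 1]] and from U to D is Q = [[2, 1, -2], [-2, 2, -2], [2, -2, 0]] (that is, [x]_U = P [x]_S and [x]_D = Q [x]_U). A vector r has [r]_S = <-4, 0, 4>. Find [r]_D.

First [r]_U = P [r]_S = <-4, 4, 8>.
Then [r]_D = Q [r]_U = <-20, 0, -16>.

<-20, 0, -16>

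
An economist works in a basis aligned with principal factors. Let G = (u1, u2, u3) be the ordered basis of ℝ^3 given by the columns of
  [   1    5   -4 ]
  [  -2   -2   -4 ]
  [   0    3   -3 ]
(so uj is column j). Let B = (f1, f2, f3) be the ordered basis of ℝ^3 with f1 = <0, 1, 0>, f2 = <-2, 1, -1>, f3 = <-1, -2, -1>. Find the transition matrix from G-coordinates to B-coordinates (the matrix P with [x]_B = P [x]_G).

[[1, -2, -1], [-1, -2, 1], [1, -1, 2]]

Let M have columns uj and N have columns fj. Then for every x, N [x]_B = x = M [x]_G, so P = N^(-1) M.
Since det N = -1, N^(-1) has integer entries; multiplying gives P = [[1, -2, -1], [-1, -2, 1], [1, -1, 2]].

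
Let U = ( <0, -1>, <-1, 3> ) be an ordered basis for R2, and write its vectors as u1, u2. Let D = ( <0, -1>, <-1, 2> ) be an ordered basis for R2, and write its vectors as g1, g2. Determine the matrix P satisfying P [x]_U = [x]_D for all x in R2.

Column j of P is [uj]_D, since P maps U-coordinates to D-coordinates.
Expressing u1 in D: u1 = g1 + 0·g2, so column 1 of P is <1, 0>.
Doing the same for each uj gives P = [[1, -1], [0, 1]].

[[1, -1], [0, 1]]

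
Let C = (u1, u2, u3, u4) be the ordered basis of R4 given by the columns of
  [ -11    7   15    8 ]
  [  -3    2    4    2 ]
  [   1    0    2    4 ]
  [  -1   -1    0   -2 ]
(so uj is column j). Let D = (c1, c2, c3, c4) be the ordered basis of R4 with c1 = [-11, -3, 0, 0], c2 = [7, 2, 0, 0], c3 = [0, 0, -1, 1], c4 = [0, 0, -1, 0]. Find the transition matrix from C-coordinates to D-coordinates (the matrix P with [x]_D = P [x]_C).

Take x = uj: its C-coordinates are the j-th standard unit vector, so P e_j — column j of P — equals [uj]_D.
u1 = c1 + 0·c2 - c3 + 0·c4, giving column 1 = [1, 0, -1, 0]; repeating for each j gives P = [[1, 0, -2, -2], [0, 1, -1, -2], [-1, -1, 0, -2], [0, 1, -2, -2]].

[[1, 0, -2, -2], [0, 1, -1, -2], [-1, -1, 0, -2], [0, 1, -2, -2]]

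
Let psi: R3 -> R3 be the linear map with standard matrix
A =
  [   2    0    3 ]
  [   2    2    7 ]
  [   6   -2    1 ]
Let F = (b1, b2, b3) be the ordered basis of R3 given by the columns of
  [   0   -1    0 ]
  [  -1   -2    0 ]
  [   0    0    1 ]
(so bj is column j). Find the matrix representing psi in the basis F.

The j-th column of [psi]_F is [psi(bj)]_F.
psi(b1) = A b1 = [0, -2, 2] = 2b1 + 0·b2 + 2b3, so column 1 is [2, 0, 2].
Repeating for b2, b3 and assembling the columns gives [[2, 2, -1], [0, 2, -3], [2, -2, 1]].

[[2, 2, -1], [0, 2, -3], [2, -2, 1]]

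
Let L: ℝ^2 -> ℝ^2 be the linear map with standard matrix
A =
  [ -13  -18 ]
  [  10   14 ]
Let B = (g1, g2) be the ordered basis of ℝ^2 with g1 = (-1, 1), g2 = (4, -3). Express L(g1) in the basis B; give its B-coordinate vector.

Column 1 of [L]_B is the B-coordinate vector of L(g1).
In standard coordinates L(g1) = A g1 = (-5, 4).
Converting to B: (-5, 4) = g1 - g2, so the coordinate vector is (1, -1).

(1, -1)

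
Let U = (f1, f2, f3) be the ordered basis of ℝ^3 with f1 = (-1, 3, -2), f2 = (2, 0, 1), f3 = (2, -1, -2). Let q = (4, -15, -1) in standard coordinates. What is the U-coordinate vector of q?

(-4, -3, 3)

[q]_U is the unique c with M c = q, where M has columns f1, ..., f3.
Solving this 3x3 system gives c = (-4, -3, 3).
Check: -4f1 - 3f2 + 3f3 = (4, -15, -1).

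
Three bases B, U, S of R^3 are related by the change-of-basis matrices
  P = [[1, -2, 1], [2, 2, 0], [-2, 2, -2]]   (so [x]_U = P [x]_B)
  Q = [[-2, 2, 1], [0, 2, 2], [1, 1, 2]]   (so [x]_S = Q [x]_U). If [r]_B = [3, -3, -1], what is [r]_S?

First [r]_U = P [r]_B = [8, 0, -10].
Then [r]_S = Q [r]_U = [-26, -20, -12].

[-26, -20, -12]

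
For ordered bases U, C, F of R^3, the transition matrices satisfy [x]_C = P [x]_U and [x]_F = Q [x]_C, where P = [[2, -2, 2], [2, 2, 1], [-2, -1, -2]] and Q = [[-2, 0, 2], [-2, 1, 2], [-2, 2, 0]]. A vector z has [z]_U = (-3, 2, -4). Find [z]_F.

(60, 54, 24)

First [z]_C = P [z]_U = (-18, -6, 12).
Then [z]_F = Q [z]_C = (60, 54, 24).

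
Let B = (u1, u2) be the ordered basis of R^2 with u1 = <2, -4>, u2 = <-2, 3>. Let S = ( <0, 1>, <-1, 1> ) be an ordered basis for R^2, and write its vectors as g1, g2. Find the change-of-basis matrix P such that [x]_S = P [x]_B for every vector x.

Take x = uj: its B-coordinates are the j-th standard unit vector, so P e_j — column j of P — equals [uj]_S.
u1 = -2g1 - 2g2, giving column 1 = <-2, -2>; repeating for each j gives P = [[-2, 1], [-2, 2]].

[[-2, 1], [-2, 2]]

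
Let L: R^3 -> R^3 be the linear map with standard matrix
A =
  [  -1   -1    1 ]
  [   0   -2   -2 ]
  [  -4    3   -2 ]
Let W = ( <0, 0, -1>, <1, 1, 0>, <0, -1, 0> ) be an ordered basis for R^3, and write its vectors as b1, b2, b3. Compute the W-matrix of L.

Let P have columns b1, ..., b3. Then [L]_W = P^(-1) A P.
Here det P = 1, so P^(-1) is integer; computing A P first and then P^(-1)(A P) gives [[-2, 1, 3], [-1, -2, 1], [-3, 0, -1]].

[[-2, 1, 3], [-1, -2, 1], [-3, 0, -1]]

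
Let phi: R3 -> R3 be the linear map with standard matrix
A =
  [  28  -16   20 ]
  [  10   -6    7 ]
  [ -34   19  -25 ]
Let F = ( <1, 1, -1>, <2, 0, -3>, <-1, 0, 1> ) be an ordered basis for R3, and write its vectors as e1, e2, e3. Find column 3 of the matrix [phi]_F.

<-3, -1, 3>

Compute phi(e3) = A e3 = <-8, -3, 9> in standard coordinates.
Then write this in F-coordinates: solve for y in y_1 e1 + ... + y_3 e3 = <-8, -3, 9>.
This gives y = <-3, -1, 3>, which is column 3 of [phi]_F.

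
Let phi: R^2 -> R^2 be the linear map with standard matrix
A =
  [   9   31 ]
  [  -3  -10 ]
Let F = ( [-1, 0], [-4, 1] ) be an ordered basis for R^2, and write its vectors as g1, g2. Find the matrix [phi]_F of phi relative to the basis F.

[[-3, -3], [3, 2]]

With P the matrix whose columns are g1, g2, [phi]_F = P^(-1) A P.
Column by column: phi(g1) = A g1 = [-9, 3]; its F-coordinates [-3, 3] give column 1.
Continuing for each basis vector yields [phi]_F = [[-3, -3], [3, 2]].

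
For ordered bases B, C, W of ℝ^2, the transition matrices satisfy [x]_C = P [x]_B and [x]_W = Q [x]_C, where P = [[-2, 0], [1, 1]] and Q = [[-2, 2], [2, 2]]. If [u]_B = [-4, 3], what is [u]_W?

Composing the changes, [u]_W = Q P [u]_B.
Q P = [[6, 2], [-2, 2]]; applying this to [-4, 3] gives [-18, 14].

[-18, 14]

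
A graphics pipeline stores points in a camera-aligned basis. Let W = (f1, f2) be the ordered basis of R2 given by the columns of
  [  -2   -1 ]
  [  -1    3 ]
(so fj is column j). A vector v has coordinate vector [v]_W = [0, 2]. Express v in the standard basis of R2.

The coordinates say v = 0·f1 + 2f2; adding the scaled basis vectors gives [-2, 6].

[-2, 6]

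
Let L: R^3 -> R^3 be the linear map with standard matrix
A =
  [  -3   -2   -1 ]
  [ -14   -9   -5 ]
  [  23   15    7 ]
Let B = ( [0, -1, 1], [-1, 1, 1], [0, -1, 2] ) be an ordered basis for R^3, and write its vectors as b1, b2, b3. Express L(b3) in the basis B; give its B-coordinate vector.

Compute L(b3) = A b3 = [0, -1, -1] in standard coordinates.
Then write this in B-coordinates: solve for y in y_1 b1 + ... + y_3 b3 = [0, -1, -1].
This gives y = [3, 0, -2], which is column 3 of [L]_B.

[3, 0, -2]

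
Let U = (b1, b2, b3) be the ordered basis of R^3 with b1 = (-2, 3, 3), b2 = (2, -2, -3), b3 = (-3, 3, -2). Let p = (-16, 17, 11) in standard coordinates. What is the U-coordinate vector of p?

Write p = c_1 b1 + ... + c_3 b3 and solve for the c_i.
Gaussian elimination on [M | p] yields c = (1, -4, 2).
Check: b1 - 4b2 + 2b3 = (-16, 17, 11).

(1, -4, 2)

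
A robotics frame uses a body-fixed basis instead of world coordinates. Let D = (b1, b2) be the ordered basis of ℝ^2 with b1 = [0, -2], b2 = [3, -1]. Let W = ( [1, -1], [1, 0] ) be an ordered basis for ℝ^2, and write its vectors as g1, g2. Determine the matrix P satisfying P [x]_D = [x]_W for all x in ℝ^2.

Let M have columns bj and N have columns gj. Then for every x, N [x]_W = x = M [x]_D, so P = N^(-1) M.
Since det N = 1, N^(-1) has integer entries; multiplying gives P = [[2, 1], [-2, 2]].

[[2, 1], [-2, 2]]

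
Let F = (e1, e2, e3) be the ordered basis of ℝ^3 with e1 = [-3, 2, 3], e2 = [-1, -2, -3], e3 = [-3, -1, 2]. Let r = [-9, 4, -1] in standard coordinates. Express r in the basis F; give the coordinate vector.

Write r = c_1 e1 + ... + c_3 e3 and solve for the c_i.
Row-reducing the augmented matrix [M | r] gives c = (4, 3, -2).
Check: 4e1 + 3e2 - 2e3 = [-9, 4, -1].

[4, 3, -2]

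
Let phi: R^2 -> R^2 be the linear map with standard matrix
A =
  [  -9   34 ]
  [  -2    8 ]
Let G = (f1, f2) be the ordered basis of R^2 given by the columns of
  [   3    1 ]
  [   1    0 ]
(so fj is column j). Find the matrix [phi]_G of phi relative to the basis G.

The j-th column of [phi]_G is [phi(fj)]_G.
phi(f1) = A f1 = (7, 2) = 2f1 + f2, so column 1 is (2, 1).
Repeating for f2 and assembling the columns gives [[2, -2], [1, -3]].

[[2, -2], [1, -3]]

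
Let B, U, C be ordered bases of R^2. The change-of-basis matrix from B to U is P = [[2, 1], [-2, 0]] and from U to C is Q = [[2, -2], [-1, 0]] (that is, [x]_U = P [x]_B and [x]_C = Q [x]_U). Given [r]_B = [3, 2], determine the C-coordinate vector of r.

First [r]_U = P [r]_B = [8, -6].
Then [r]_C = Q [r]_U = [28, -8].

[28, -8]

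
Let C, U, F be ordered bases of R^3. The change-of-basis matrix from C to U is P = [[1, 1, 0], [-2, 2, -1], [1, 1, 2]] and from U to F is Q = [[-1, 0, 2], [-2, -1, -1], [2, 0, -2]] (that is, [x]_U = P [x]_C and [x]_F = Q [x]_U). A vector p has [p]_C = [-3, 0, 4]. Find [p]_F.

First [p]_U = P [p]_C = [-3, 2, 5].
Then [p]_F = Q [p]_U = [13, -1, -16].

[13, -1, -16]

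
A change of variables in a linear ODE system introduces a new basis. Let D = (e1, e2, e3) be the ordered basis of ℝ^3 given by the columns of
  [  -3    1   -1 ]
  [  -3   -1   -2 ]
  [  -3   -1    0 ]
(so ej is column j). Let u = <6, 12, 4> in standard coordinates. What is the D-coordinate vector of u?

<-1, -1, -4>

We seek scalars with c_1 e1 + ... + c_3 e3 = u; equivalently solve M c = u where the columns of M are e1, ..., e3.
Row-reducing the augmented matrix [M | u] gives c = (-1, -1, -4).
Check: -e1 - e2 - 4e3 = <6, 12, 4>.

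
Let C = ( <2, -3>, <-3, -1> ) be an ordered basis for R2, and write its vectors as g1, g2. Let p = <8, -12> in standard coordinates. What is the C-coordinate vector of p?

<4, 0>

[p]_C is the unique c with M c = p, where M has columns g1, g2.
System: 2c_1 - 3c_2 = 8, -3c_1 - c_2 = -12; solving gives c_1 = 4, c_2 = 0.
Check: 4g1 + 0·g2 = <8, -12>.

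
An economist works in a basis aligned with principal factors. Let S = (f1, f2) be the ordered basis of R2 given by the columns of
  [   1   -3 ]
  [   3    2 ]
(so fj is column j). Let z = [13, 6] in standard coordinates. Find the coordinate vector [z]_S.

[4, -3]

Write z = c_1 f1 + c_2 f2 and solve for the c_i.
System: c_1 - 3c_2 = 13, 3c_1 + 2c_2 = 6; solving gives c_1 = 4, c_2 = -3.
Check: 4f1 - 3f2 = [13, 6].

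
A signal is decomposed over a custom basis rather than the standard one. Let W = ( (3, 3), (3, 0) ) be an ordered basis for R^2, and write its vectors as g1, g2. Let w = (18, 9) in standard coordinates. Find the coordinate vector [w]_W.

We seek scalars with c_1 g1 + c_2 g2 = w; equivalently solve M c = w where the columns of M are g1, g2.
System: 3c_1 + 3c_2 = 18, 3c_1 + 0c_2 = 9; solving gives c_1 = 3, c_2 = 3.
Check: 3g1 + 3g2 = (18, 9).

(3, 3)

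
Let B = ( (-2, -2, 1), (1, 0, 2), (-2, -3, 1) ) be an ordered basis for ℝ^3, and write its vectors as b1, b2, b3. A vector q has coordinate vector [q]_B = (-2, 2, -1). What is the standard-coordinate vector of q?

The coordinates say q = -2b1 + 2b2 - b3; adding the scaled basis vectors gives (8, 7, 1).

(8, 7, 1)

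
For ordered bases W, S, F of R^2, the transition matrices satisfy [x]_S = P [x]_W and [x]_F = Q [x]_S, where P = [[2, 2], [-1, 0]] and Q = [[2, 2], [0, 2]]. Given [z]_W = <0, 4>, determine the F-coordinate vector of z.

<16, 0>

Apply P to get S-coordinates <8, 0>, then Q to get F-coordinates.
The result is [z]_F = <16, 0>.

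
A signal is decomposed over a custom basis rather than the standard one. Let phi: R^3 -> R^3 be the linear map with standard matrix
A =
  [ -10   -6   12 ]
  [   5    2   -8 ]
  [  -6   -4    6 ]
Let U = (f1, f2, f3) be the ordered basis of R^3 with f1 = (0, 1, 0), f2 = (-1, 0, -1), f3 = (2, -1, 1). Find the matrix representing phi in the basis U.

[[0, 1, 0], [2, -2, 2], [-2, -2, 0]]

The j-th column of [phi]_U is [phi(fj)]_U.
phi(f1) = A f1 = (-6, 2, -4) = 0·f1 + 2f2 - 2f3, so column 1 is (0, 2, -2).
Repeating for f2, f3 and assembling the columns gives [[0, 1, 0], [2, -2, 2], [-2, -2, 0]].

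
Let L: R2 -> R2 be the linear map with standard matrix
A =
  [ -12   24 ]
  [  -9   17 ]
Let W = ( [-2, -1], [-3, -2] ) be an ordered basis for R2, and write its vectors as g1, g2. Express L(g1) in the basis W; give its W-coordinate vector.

Column 1 of [L]_W is the W-coordinate vector of L(g1).
In standard coordinates L(g1) = A g1 = [0, 1].
Converting to W: [0, 1] = 3g1 - 2g2, so the coordinate vector is [3, -2].

[3, -2]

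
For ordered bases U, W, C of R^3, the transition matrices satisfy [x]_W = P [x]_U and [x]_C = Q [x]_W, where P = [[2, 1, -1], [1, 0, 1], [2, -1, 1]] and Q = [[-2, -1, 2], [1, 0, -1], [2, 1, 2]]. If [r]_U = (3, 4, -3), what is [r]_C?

Composing the changes, [r]_C = Q P [r]_U.
Q P = [[-1, -4, 3], [0, 2, -2], [9, 0, 1]]; applying this to (3, 4, -3) gives (-28, 14, 24).

(-28, 14, 24)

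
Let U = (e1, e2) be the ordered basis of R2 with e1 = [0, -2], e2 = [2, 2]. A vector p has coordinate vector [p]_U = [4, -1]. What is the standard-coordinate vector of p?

[-2, -10]

By definition p = 4e1 - e2.
Summing componentwise gives [-2, -10].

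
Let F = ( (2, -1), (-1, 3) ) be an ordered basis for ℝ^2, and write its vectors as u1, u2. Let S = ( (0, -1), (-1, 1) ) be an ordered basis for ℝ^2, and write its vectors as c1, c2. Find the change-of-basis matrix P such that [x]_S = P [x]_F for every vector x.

[[-1, -2], [-2, 1]]

Column j of P is [uj]_S, since P maps F-coordinates to S-coordinates.
Expressing u1 in S: u1 = -c1 - 2c2, so column 1 of P is (-1, -2).
Doing the same for each uj gives P = [[-1, -2], [-2, 1]].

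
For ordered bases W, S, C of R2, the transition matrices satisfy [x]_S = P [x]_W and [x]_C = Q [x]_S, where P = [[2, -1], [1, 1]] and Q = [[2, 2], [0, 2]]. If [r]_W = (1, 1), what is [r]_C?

(6, 4)

Composing the changes, [r]_C = Q P [r]_W.
Q P = [[6, 0], [2, 2]]; applying this to (1, 1) gives (6, 4).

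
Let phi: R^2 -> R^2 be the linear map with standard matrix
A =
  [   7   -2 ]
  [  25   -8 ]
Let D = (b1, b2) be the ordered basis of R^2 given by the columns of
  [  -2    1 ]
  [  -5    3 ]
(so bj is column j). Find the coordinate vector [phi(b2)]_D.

Compute phi(b2) = A b2 = (1, 1) in standard coordinates.
Then write this in D-coordinates: solve for y in y_1 b1 + y_2 b2 = (1, 1).
This gives y = (-2, -3), which is column 2 of [phi]_D.

(-2, -3)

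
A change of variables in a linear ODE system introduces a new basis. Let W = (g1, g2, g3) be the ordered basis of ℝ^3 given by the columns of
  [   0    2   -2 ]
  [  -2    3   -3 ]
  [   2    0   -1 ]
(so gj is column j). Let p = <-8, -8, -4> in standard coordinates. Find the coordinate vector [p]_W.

<-2, -4, 0>

We seek scalars with c_1 g1 + ... + c_3 g3 = p; equivalently solve M c = p where the columns of M are g1, ..., g3.
Gaussian elimination on [M | p] yields c = (-2, -4, 0).
Check: -2g1 - 4g2 + 0·g3 = <-8, -8, -4>.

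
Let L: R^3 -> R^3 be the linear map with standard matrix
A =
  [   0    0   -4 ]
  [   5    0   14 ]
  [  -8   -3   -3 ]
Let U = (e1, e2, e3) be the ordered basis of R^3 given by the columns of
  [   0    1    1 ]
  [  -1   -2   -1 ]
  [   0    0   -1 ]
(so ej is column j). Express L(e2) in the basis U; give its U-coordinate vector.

Column 2 of [L]_U is the U-coordinate vector of L(e2).
In standard coordinates L(e2) = A e2 = [0, 5, -2].
Converting to U: [0, 5, -2] = -3e1 - 2e2 + 2e3, so the coordinate vector is [-3, -2, 2].

[-3, -2, 2]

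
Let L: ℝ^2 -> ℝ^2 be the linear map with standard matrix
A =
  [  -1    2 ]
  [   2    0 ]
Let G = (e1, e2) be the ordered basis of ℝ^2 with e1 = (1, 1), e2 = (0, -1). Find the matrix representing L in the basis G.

With P the matrix whose columns are e1, e2, [L]_G = P^(-1) A P.
Column by column: L(e1) = A e1 = (1, 2); its G-coordinates (1, -1) give column 1.
Continuing for each basis vector yields [L]_G = [[1, -2], [-1, -2]].

[[1, -2], [-1, -2]]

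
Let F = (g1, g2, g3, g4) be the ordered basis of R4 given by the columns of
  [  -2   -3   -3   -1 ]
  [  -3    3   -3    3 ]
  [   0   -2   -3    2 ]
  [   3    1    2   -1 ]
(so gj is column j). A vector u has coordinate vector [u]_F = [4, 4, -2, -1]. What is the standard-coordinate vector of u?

[-13, 3, -4, 13]

The coordinates say u = 4g1 + 4g2 - 2g3 - g4; adding the scaled basis vectors gives [-13, 3, -4, 13].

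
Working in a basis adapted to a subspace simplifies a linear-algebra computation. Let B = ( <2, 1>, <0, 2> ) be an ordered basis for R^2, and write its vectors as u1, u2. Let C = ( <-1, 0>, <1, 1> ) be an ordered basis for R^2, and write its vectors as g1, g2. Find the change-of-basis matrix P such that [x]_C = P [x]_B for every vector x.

[[-1, 2], [1, 2]]

Take x = uj: its B-coordinates are the j-th standard unit vector, so P e_j — column j of P — equals [uj]_C.
u1 = -g1 + g2, giving column 1 = <-1, 1>; repeating for each j gives P = [[-1, 2], [1, 2]].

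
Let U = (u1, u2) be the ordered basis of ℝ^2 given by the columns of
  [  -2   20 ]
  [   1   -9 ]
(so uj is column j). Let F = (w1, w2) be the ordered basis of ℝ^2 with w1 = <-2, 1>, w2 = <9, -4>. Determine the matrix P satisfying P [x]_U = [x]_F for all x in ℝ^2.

Take x = uj: its U-coordinates are the j-th standard unit vector, so P e_j — column j of P — equals [uj]_F.
u1 = w1 + 0·w2, giving column 1 = <1, 0>; repeating for each j gives P = [[1, -1], [0, 2]].

[[1, -1], [0, 2]]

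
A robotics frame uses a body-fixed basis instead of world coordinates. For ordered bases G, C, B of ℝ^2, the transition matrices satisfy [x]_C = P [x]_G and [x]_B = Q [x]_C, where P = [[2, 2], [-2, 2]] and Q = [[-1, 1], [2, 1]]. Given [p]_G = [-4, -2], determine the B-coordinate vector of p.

[16, -20]

Apply P to get C-coordinates [-12, 4], then Q to get B-coordinates.
The result is [p]_B = [16, -20].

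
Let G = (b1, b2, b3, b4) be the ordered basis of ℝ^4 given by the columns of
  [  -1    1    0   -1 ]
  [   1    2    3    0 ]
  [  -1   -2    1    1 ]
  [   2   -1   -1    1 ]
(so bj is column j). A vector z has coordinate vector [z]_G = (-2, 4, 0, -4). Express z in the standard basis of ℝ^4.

z = M [z]_G, where M has columns b1, ..., b4.
Carrying out the matrix-vector product, z = (10, 6, -10, -12).

(10, 6, -10, -12)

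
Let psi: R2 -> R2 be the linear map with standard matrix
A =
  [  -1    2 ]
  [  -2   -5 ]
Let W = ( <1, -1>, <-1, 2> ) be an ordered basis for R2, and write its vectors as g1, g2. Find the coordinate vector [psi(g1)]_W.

Compute psi(g1) = A g1 = <-3, 3> in standard coordinates.
Then write this in W-coordinates: solve for y in y_1 g1 + y_2 g2 = <-3, 3>.
This gives y = <-3, 0>, which is column 1 of [psi]_W.

<-3, 0>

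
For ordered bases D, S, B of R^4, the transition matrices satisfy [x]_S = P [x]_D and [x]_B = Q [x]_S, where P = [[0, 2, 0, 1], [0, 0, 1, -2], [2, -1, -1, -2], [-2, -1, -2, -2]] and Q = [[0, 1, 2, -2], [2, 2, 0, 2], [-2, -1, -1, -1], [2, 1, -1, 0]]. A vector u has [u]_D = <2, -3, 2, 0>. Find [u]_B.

<22, -18, 10, -15>

First [u]_S = P [u]_D = <-6, 2, 5, -5>.
Then [u]_B = Q [u]_S = <22, -18, 10, -15>.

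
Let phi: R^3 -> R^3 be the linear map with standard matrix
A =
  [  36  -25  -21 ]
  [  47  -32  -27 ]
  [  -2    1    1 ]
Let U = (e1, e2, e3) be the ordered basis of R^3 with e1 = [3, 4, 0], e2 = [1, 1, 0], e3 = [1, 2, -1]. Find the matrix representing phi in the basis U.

With P the matrix whose columns are e1, ..., e3, [phi]_U = P^(-1) A P.
Column by column: phi(e1) = A e1 = [8, 13, -2]; its U-coordinates [3, -3, 2] give column 1.
Continuing for each basis vector yields [phi]_U = [[3, 3, 2], [-3, 1, 0], [2, 1, 1]].

[[3, 3, 2], [-3, 1, 0], [2, 1, 1]]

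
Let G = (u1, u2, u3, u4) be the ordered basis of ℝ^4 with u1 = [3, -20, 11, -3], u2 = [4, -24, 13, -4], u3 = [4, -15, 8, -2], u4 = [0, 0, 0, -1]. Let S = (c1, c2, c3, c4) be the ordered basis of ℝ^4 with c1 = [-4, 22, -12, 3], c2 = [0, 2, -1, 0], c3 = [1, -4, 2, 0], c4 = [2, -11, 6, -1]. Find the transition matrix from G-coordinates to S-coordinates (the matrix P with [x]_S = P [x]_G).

[[-1, -2, -1, -1], [-1, -1, 2, 0], [-1, 0, 2, 0], [0, -2, -1, -2]]

Let M have columns uj and N have columns cj. Then for every x, N [x]_S = x = M [x]_G, so P = N^(-1) M.
Since det N = 1, N^(-1) has integer entries; multiplying gives P = [[-1, -2, -1, -1], [-1, -1, 2, 0], [-1, 0, 2, 0], [0, -2, -1, -2]].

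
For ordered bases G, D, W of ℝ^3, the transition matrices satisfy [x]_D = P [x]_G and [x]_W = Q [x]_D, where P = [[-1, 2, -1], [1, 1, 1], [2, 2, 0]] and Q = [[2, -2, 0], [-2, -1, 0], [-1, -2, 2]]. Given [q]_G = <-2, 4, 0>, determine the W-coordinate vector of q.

Apply P to get D-coordinates <10, 2, 4>, then Q to get W-coordinates.
The result is [q]_W = <16, -22, -6>.

<16, -22, -6>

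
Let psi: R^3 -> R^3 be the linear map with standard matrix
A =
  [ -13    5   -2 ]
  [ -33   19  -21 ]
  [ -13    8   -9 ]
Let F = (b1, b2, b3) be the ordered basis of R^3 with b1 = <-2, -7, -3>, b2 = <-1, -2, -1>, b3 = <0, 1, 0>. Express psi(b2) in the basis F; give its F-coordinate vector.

<-1, -3, 3>

Column 2 of [psi]_F is the F-coordinate vector of psi(b2).
In standard coordinates psi(b2) = A b2 = <5, 16, 6>.
Converting to F: <5, 16, 6> = -b1 - 3b2 + 3b3, so the coordinate vector is <-1, -3, 3>.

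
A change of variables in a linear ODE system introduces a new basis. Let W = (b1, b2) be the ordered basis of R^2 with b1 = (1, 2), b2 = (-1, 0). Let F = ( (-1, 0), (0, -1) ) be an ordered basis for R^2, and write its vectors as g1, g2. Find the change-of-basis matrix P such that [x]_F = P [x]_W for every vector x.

[[-1, 1], [-2, 0]]

Take x = bj: its W-coordinates are the j-th standard unit vector, so P e_j — column j of P — equals [bj]_F.
b1 = -g1 - 2g2, giving column 1 = (-1, -2); repeating for each j gives P = [[-1, 1], [-2, 0]].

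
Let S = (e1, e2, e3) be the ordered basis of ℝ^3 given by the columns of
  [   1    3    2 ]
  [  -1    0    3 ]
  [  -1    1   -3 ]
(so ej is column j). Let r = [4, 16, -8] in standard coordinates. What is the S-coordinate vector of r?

Write r = c_1 e1 + ... + c_3 e3 and solve for the c_i.
Gaussian elimination on [M | r] yields c = (-4, 0, 4).
Check: -4e1 + 0·e2 + 4e3 = [4, 16, -8].

[-4, 0, 4]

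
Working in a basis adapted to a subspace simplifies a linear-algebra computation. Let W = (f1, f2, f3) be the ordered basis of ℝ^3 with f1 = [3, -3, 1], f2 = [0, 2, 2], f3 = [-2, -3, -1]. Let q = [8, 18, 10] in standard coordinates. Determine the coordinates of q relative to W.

[0, 3, -4]

[q]_W is the unique c with M c = q, where M has columns f1, ..., f3.
Solving this 3x3 system gives c = (0, 3, -4).
Check: 0·f1 + 3f2 - 4f3 = [8, 18, 10].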